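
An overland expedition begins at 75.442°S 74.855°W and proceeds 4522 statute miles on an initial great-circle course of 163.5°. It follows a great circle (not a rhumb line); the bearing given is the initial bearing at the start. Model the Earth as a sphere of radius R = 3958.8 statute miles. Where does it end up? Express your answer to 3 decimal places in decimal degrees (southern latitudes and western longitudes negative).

The arc subtends δ = 4522/3958.8 = 1.142265 rad at the centre.
With φ₁ = -75.442° = -1.316711 rad and θ = 163.5° = 2.853613 rad:
sin φ₂ = sin φ₁ cos δ + cos φ₁ sin δ cos θ = (-0.967894)(0.415535) + (0.251360)(0.909577)(-0.958820) = -0.621410
φ₂ = asin(-0.621410) = -0.670541 rad = -38.419°.
Then Δλ = atan2(0.064935, -0.185924) = 2.805582 rad, from sin θ sin δ cos φ₁ over cos δ − sin φ₁ sin φ₂.
Hence λ₂ = -74.855° + 160.748° = 85.893°.

latitude -38.419°, longitude 85.893°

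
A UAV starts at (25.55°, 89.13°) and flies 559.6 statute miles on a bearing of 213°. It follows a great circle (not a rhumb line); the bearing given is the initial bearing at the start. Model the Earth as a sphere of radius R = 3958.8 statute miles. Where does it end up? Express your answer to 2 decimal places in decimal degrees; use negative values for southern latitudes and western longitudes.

latitude 18.69°, longitude 84.48°

Central angle δ = d/R = 0.141356 rad.
Converting: φ₁ = 0.445932 rad, θ = 3.717551 rad.
Applying the spherical law of cosines for sides, sin φ₂ = sin φ₁ cos δ + cos φ₁ sin δ cos θ = 0.320395, so φ₂ = 18.69°.
Δλ = atan2( sin θ sin δ cos φ₁ , cos δ − sin φ₁ sin φ₂ ) = atan2(-0.069228, 0.851840) = -0.081091 rad = -4.65°.
λ₂ = λ₁ + Δλ = 84.48°.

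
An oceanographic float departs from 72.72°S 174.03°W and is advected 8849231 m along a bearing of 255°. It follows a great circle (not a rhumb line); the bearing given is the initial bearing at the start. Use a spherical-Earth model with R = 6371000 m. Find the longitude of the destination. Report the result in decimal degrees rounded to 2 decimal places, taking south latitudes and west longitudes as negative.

Central angle δ = d/R = 1.388986 rad.
Converting: φ₁ = -1.269203 rad, θ = 4.450590 rad.
Applying the spherical law of cosines for sides, sin φ₂ = sin φ₁ cos δ + cos φ₁ sin δ cos θ = -0.248262, so φ₂ = -14.37°.
For the longitude increment, Δλ = atan2( sin θ sin δ cos φ₁, cos δ − sin φ₁ sin φ₂ ) = atan2(-0.282191, -0.056247) = -101.27°.
λ₂ = -174.03° + -101.27° = -275.30°, normalized to (−180°, 180°] → 84.70°.

longitude 84.70°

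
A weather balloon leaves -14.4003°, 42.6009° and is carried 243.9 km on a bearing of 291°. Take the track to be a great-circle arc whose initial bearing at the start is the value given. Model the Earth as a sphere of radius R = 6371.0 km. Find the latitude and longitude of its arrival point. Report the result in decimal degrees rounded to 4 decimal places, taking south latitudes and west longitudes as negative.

The arc subtends δ = 243.9/6371 = 0.038283 rad at the centre.
Converting: φ₁ = -0.251333 rad, θ = 5.078908 rad.
sin φ₂ = sin φ₁ cos δ + cos φ₁ sin δ cos θ = (-0.248695)(0.999267) + (0.968582)(0.038273)(0.358368) = -0.235228
φ₂ = asin(-0.235228) = -0.237453 rad = -13.6050°.
Then Δλ = atan2(-0.034609, 0.940767) = -0.036771 rad, from sin θ sin δ cos φ₁ over cos δ − sin φ₁ sin φ₂.
Hence λ₂ = 42.6009° + -2.1068° = 40.4941°.

latitude -13.6050°, longitude 40.4941°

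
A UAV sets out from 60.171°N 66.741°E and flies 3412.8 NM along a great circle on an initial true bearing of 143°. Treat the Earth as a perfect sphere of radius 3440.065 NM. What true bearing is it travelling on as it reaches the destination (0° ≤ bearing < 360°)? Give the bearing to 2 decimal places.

Angular distance δ = d/R = 3412.8 / 3440.065 = 0.992074 rad.
Converting: φ₁ = 1.050182 rad, θ = 2.495821 rad.
Applying the spherical law of cosines for sides, sin φ₂ = sin φ₁ cos δ + cos φ₁ sin δ cos θ = 0.141926, so φ₂ = 8.159°.
Δλ = atan2( sin θ sin δ cos φ₁ , cos δ − sin φ₁ sin φ₂ ) = atan2(0.250605, 0.423831) = 0.533987 rad = 30.595°.
λ₂ = 66.741° + 30.595° = 97.336°.
The forward bearing on arrival equals the back-azimuth from the destination plus 180°.
Back-azimuth from P₂ (8.16°, 97.34°) to P₁ (60.17°, 66.74°), with Δλ' = λ₁ − λ₂ = -30.60°: atan2( sin Δλ' cos φ₁ , cos φ₂ sin φ₁ − sin φ₂ cos φ₁ cos Δλ' ) = 342.40°.
Final bearing = (342.40° + 180°) mod 360° = 162.40°.

final bearing 162.40°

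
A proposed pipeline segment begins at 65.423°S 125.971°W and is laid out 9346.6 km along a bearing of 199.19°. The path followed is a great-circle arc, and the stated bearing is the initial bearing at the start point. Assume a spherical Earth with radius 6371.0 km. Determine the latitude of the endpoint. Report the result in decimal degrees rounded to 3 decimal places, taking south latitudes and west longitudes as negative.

Angular distance δ = d/R = 9346.6 / 6371 = 1.467054 rad.
With φ₁ = -65.423° = -1.141847 rad and θ = 199.19° = 3.476521 rad:
Applying the spherical law of cosines for sides, sin φ₂ = sin φ₁ cos δ + cos φ₁ sin δ cos θ = -0.484868, so φ₂ = -29.004°.
Then Δλ = atan2(-0.135977, -0.337384) = -2.758473 rad, from sin θ sin δ cos φ₁ over cos δ − sin φ₁ sin φ₂.
λ₂ = -125.971° + -158.049° = -284.020°, normalized to (−180°, 180°] → 75.980°.

latitude -29.004°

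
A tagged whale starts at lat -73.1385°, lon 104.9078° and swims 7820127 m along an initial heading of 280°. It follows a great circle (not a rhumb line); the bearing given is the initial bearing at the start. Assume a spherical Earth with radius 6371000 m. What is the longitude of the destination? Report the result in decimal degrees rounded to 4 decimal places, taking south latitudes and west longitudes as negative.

longitude 30.2330°

Central angle δ = d/R = 1.227457 rad.
Start latitude φ₁ = -1.276508 rad; initial bearing θ = 4.886922 rad.
Applying the spherical law of cosines for sides, sin φ₂ = sin φ₁ cos δ + cos φ₁ sin δ cos θ = -0.274733, so φ₂ = -15.9461°.
Δλ = atan2( sin θ sin δ cos φ₁ , cos δ − sin φ₁ sin φ₂ ) = atan2(-0.268981, 0.073712) = -1.303321 rad = -74.6748°.
λ₂ = λ₁ + Δλ = 30.2330°.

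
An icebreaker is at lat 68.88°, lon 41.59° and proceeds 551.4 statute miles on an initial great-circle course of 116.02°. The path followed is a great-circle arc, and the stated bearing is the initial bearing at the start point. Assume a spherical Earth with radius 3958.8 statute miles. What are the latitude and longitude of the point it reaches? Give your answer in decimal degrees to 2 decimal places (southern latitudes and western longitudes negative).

latitude 64.40°, longitude 58.37°

The arc subtends δ = 551.4/3958.8 = 0.139285 rad at the centre.
With φ₁ = 68.88° = 1.202183 rad and θ = 116.02° = 2.024931 rad:
Applying the spherical law of cosines for sides, sin φ₂ = sin φ₁ cos δ + cos φ₁ sin δ cos θ = 0.901849, so φ₂ = 64.40°.
Δλ = atan2( sin θ sin δ cos φ₁ , cos δ − sin φ₁ sin φ₂ ) = atan2(0.044955, 0.149046) = 0.292939 rad = 16.78°.
λ₂ = 41.59° + 16.78° = 58.37°.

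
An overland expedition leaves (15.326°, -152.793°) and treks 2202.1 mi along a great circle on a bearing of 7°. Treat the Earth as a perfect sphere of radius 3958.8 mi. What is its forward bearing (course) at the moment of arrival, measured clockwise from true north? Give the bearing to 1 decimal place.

final bearing 9.9°

Central angle δ = d/R = 0.556254 rad.
Converting: φ₁ = 0.267489 rad, θ = 0.122173 rad.
sin φ₂ = sin φ₁ cos δ + cos φ₁ sin δ cos θ = (0.264311)(0.849239) + (0.964438)(0.528009)(0.992546) = 0.729899
φ₂ = asin(0.729899) = 0.818174 rad = 46.878°.
For the longitude increment, Δλ = atan2( sin θ sin δ cos φ₁, cos δ − sin φ₁ sin φ₂ ) = atan2(0.062060, 0.656319) = 5.402°.
λ₂ = -152.793° + 5.402° = -147.391°.
The forward bearing on arrival equals the back-azimuth from the destination plus 180°.
Back-azimuth from P₂ (46.9°, -147.4°) to P₁ (15.3°, -152.8°), with Δλ' = λ₁ − λ₂ = -5.4°: atan2( sin Δλ' cos φ₁ , cos φ₂ sin φ₁ − sin φ₂ cos φ₁ cos Δλ' ) = 189.9°.
Final bearing = (189.9° + 180°) mod 360° = 9.9°.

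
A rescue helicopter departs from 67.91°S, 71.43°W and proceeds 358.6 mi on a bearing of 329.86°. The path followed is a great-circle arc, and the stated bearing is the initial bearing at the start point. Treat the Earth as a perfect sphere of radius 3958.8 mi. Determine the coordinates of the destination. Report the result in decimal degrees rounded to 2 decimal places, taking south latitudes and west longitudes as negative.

latitude -63.30°, longitude -77.23°

δ = 358.6/3958.8 = 0.090583 rad (5.1900°).
Start latitude φ₁ = -1.185253 rad; initial bearing θ = 5.757143 rad.
sin φ₂ = sin φ₁ cos δ + cos φ₁ sin δ cos θ = (-0.926594)(0.995900) + (0.376063)(0.090459)(0.864801) = -0.893376
φ₂ = asin(-0.893376) = -1.104804 rad = -63.30°.
For the longitude increment, Δλ = atan2( sin θ sin δ cos φ₁, cos δ − sin φ₁ sin φ₂ ) = atan2(-0.017081, 0.168103) = -5.80°.
Hence λ₂ = -71.43° + -5.80° = -77.23°.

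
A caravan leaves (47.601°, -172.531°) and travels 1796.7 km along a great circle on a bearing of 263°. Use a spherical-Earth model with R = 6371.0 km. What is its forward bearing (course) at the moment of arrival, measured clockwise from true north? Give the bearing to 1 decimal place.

Angular distance δ = d/R = 1796.7 / 6371 = 0.282012 rad.
With φ₁ = 47.601° = 0.830794 rad and θ = 263° = 4.590216 rad:
sin φ₂ = sin φ₁ cos δ + cos φ₁ sin δ cos θ = (0.738467)(0.960497) + (0.674289)(0.278289)(-0.121869) = 0.686427
φ₂ = asin(0.686427) = 0.756565 rad = 43.348°.
Then Δλ = atan2(-0.186249, 0.453593) = -0.389617 rad, from sin θ sin δ cos φ₁ over cos δ − sin φ₁ sin φ₂.
λ₂ = -172.531° + -22.323° = -194.854°, normalized to (−180°, 180°] → 165.146°.
The forward bearing on arrival equals the back-azimuth from the destination plus 180°.
Back-azimuth from P₂ (43.3°, 165.1°) to P₁ (47.6°, -172.5°), with Δλ' = λ₁ − λ₂ = -337.7°: atan2( sin Δλ' cos φ₁ , cos φ₂ sin φ₁ − sin φ₂ cos φ₁ cos Δλ' ) = 67.0°.
Final bearing = (67.0° + 180°) mod 360° = 247.0°.

final bearing 247.0°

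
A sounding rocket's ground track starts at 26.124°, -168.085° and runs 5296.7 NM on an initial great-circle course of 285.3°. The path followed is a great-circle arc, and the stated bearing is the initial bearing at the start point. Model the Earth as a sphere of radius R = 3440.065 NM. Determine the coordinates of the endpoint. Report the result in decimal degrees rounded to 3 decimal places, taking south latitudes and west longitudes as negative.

The arc subtends δ = 5296.7/3440.065 = 1.539709 rad at the centre.
With φ₁ = 26.124° = 0.455950 rad and θ = 285.3° = 4.979424 rad:
Destination latitude: φ₂ = arcsin( sin φ₁ cos δ + cos φ₁ sin δ cos θ ) = arcsin(0.250488) = 14.506°.
Δλ = atan2( sin θ sin δ cos φ₁ , cos δ − sin φ₁ sin φ₂ ) = atan2(-0.865603, -0.079212) = -1.662053 rad = -95.229°.
λ₂ = -168.085° + -95.229° = -263.314°, normalized to (−180°, 180°] → 96.686°.

latitude 14.506°, longitude 96.686°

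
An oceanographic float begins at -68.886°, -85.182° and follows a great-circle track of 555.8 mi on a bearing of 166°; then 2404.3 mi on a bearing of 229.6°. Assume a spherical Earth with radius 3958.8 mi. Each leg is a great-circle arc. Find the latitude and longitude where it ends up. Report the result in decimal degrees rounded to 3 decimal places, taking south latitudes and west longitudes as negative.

latitude -62.210°, longitude 171.962°

Apply the spherical direct solution leg by leg, carrying full precision between legs.
Leg 1: from (-68.886°, -85.182°), δ = 555.8/3958.8 = 0.140396 rad, θ = 166° → φ = -76.556°, λ = -76.809°.
Leg 2: from (-76.556°, -76.809°), δ = 2404.3/3958.8 = 0.607331 rad, θ = 229.6° → φ = -62.210°, λ = 171.962°.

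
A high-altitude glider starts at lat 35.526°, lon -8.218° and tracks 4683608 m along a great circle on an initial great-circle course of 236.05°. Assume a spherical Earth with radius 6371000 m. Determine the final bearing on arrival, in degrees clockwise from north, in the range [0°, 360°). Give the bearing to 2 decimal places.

final bearing 222.89°

Central angle δ = d/R = 0.735145 rad.
With φ₁ = 35.526° = 0.620046 rad and θ = 236.05° = 4.119850 rad:
sin φ₂ = sin φ₁ cos δ + cos φ₁ sin δ cos θ = (0.581072)(0.741734) + (0.813852)(0.670695)(-0.558469) = 0.126163
φ₂ = asin(0.126163) = 0.126500 rad = 7.248°.
For the longitude increment, Δλ = atan2( sin θ sin δ cos φ₁, cos δ − sin φ₁ sin φ₂ ) = atan2(-0.452793, 0.668424) = -34.114°.
Hence λ₂ = -8.218° + -34.114° = -42.332°.
The forward bearing on arrival equals the back-azimuth from the destination plus 180°.
Back-azimuth from P₂ (7.25°, -42.33°) to P₁ (35.53°, -8.22°), with Δλ' = λ₁ − λ₂ = 34.11°: atan2( sin Δλ' cos φ₁ , cos φ₂ sin φ₁ − sin φ₂ cos φ₁ cos Δλ' ) = 42.89°.
Final bearing = (42.89° + 180°) mod 360° = 222.89°.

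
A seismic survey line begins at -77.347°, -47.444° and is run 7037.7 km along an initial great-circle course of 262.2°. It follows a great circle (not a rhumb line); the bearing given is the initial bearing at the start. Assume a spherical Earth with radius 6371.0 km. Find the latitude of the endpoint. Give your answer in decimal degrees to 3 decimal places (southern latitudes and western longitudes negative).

latitude -27.716°

Central angle δ = d/R = 1.104646 rad.
Start latitude φ₁ = -1.349960 rad; initial bearing θ = 4.576253 rad.
sin φ₂ = sin φ₁ cos δ + cos φ₁ sin δ cos θ = (-0.975715)(0.449451) + (0.219046)(0.893305)(-0.135716) = -0.465092
φ₂ = asin(-0.465092) = -0.483738 rad = -27.716°.
For the longitude increment, Δλ = atan2( sin θ sin δ cos φ₁, cos δ − sin φ₁ sin φ₂ ) = atan2(-0.193864, -0.004346) = -91.284°.
Hence λ₂ = -47.444° + -91.284° = -138.728°.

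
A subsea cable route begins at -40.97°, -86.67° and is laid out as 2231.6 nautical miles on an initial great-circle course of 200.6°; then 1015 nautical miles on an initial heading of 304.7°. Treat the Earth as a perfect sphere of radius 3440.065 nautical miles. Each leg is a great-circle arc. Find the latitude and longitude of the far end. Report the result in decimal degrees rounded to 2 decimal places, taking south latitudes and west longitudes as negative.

latitude -58.93°, longitude -156.90°

Apply the spherical direct solution leg by leg, carrying full precision between legs.
Leg 1: from (-40.97°, -86.67°), δ = 2231.6/3440.065 = 0.648709 rad, θ = 200.6° → φ = -71.71°, λ = -129.31°.
Leg 2: from (-71.71°, -129.31°), δ = 1015/3440.065 = 0.295053 rad, θ = 304.7° → φ = -58.93°, λ = -156.90°.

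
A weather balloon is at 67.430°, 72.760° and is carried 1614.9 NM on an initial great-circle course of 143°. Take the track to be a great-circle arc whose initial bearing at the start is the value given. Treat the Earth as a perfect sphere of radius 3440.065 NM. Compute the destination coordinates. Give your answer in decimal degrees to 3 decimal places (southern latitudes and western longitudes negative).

latitude 43.224°, longitude 94.699°

Central angle δ = d/R = 0.469439 rad.
Start latitude φ₁ = 1.176876 rad; initial bearing θ = 2.495821 rad.
Destination latitude: φ₂ = arcsin( sin φ₁ cos δ + cos φ₁ sin δ cos θ ) = arcsin(0.684851) = 43.224°.
Then Δλ = atan2(0.104494, 0.259423) = 0.382912 rad, from sin θ sin δ cos φ₁ over cos δ − sin φ₁ sin φ₂.
λ₂ = λ₁ + Δλ = 94.699°.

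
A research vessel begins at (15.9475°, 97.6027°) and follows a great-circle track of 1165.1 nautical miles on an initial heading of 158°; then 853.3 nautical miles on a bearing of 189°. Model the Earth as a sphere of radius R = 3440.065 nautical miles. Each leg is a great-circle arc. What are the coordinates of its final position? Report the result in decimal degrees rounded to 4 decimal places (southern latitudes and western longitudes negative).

latitude -16.1551°, longitude 102.4657°

Apply the spherical direct solution leg by leg, carrying full precision between legs.
Leg 1: from (15.9475°, 97.6027°), δ = 1165.1/3440.065 = 0.338685 rad, θ = 158° → φ = -2.1233°, λ = 104.7573°.
Leg 2: from (-2.1233°, 104.7573°), δ = 853.3/3440.065 = 0.248048 rad, θ = 189° → φ = -16.1551°, λ = 102.4657°.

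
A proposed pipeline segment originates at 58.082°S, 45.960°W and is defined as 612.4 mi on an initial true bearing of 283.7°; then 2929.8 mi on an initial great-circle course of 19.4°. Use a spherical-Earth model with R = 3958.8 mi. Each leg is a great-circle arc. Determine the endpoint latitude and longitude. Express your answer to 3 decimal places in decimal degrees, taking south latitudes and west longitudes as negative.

latitude -13.911°, longitude -47.755°

Apply the spherical direct solution leg by leg, carrying full precision between legs.
Leg 1: from (-58.082°, -45.960°), δ = 612.4/3958.8 = 0.154693 rad, θ = 283.7° → φ = -55.022°, λ = -61.097°.
Leg 2: from (-55.022°, -61.097°), δ = 2929.8/3958.8 = 0.740073 rad, θ = 19.4° → φ = -13.911°, λ = -47.755°.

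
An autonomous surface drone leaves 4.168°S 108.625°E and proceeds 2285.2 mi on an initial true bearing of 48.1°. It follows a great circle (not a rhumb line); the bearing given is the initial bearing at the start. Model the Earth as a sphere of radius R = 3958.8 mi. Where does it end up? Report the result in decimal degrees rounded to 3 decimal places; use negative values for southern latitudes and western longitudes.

latitude 17.613°, longitude 133.849°

The arc subtends δ = 2285.2/3958.8 = 0.577246 rad at the centre.
Converting: φ₁ = -0.072745 rad, θ = 0.839503 rad.
Destination latitude: φ₂ = arcsin( sin φ₁ cos δ + cos φ₁ sin δ cos θ ) = arcsin(0.302580) = 17.613°.
For the longitude increment, Δλ = atan2( sin θ sin δ cos φ₁, cos δ − sin φ₁ sin φ₂ ) = atan2(0.405110, 0.859961) = 25.224°.
λ₂ = λ₁ + Δλ = 133.849°.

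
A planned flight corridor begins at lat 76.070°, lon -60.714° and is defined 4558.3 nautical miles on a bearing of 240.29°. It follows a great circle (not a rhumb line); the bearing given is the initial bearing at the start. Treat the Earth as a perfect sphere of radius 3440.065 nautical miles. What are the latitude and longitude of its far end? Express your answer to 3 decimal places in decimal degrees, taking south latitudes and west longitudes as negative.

latitude 6.914°, longitude -118.776°

Central angle δ = d/R = 1.325062 rad.
Start latitude φ₁ = 1.327672 rad; initial bearing θ = 4.193852 rad.
sin φ₂ = sin φ₁ cos δ + cos φ₁ sin δ cos θ = (0.970591)(0.243268) + (0.240736)(0.969959)(-0.495610) = 0.120387
φ₂ = asin(0.120387) = 0.120680 rad = 6.914°.
Δλ = atan2( sin θ sin δ cos φ₁ , cos δ − sin φ₁ sin φ₂ ) = atan2(-0.202809, 0.126422) = -1.013381 rad = -58.062°.
λ₂ = -60.714° + -58.062° = -118.776°.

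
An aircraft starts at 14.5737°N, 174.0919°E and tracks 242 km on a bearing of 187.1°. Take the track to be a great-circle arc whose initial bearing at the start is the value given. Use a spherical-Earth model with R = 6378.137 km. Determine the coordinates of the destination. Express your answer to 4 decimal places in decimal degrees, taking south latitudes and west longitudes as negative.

latitude 12.4163°, longitude 173.8168°

The arc subtends δ = 242/6378.137 = 0.037942 rad at the centre.
Start latitude φ₁ = 0.254359 rad; initial bearing θ = 3.265511 rad.
sin φ₂ = sin φ₁ cos δ + cos φ₁ sin δ cos θ = (0.251625)(0.999280) + (0.967825)(0.037933)(-0.992332) = 0.215013
φ₂ = asin(0.215013) = 0.216705 rad = 12.4163°.
Δλ = atan2( sin θ sin δ cos φ₁ , cos δ − sin φ₁ sin φ₂ ) = atan2(-0.004538, 0.945178) = -0.004801 rad = -0.2751°.
λ₂ = λ₁ + Δλ = 173.8168°.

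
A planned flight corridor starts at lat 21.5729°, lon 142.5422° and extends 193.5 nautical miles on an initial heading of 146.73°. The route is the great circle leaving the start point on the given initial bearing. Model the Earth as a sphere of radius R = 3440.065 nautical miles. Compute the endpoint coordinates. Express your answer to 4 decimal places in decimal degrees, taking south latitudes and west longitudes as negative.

latitude 18.8681°, longitude 144.4099°

Central angle δ = d/R = 0.056249 rad.
Converting: φ₁ = 0.376518 rad, θ = 2.560922 rad.
sin φ₂ = sin φ₁ cos δ + cos φ₁ sin δ cos θ = (0.367685)(0.998418) + (0.929950)(0.056219)(-0.836095) = 0.323391
φ₂ = asin(0.323391) = 0.329311 rad = 18.8681°.
Δλ = atan2( sin θ sin δ cos φ₁ , cos δ − sin φ₁ sin φ₂ ) = atan2(0.028681, 0.879512) = 0.032598 rad = 1.8677°.
Hence λ₂ = 142.5422° + 1.8677° = 144.4099°.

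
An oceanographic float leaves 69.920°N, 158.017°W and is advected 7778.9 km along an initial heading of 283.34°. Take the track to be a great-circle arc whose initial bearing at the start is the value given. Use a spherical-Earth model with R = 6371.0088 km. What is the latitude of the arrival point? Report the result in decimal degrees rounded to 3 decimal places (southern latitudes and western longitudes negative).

latitude 23.348°

The arc subtends δ = 7778.9/6371.0088 = 1.220984 rad at the centre.
Start latitude φ₁ = 1.220334 rad; initial bearing θ = 4.945216 rad.
sin φ₂ = sin φ₁ cos δ + cos φ₁ sin δ cos θ = (0.939214)(0.342721) + (0.343332)(0.939437)(0.230729) = 0.396308
φ₂ = asin(0.396308) = 0.407492 rad = 23.348°.
Δλ = atan2( sin θ sin δ cos φ₁ , cos δ − sin φ₁ sin φ₂ ) = atan2(-0.313836, -0.029497) = -1.664508 rad = -95.369°.
λ₂ = -158.017° + -95.369° = -253.386°, normalized to (−180°, 180°] → 106.614°.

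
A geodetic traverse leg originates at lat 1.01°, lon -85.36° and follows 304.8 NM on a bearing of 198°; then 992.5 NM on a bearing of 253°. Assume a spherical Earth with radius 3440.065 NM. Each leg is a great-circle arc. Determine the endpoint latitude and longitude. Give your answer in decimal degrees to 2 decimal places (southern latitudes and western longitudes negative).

latitude -8.44°, longitude -102.90°

Apply the spherical direct solution leg by leg, carrying full precision between legs.
Leg 1: from (1.01°, -85.36°), δ = 304.8/3440.065 = 0.088603 rad, θ = 198° → φ = -3.82°, λ = -86.93°.
Leg 2: from (-3.82°, -86.93°), δ = 992.5/3440.065 = 0.288512 rad, θ = 253° → φ = -8.44°, λ = -102.90°.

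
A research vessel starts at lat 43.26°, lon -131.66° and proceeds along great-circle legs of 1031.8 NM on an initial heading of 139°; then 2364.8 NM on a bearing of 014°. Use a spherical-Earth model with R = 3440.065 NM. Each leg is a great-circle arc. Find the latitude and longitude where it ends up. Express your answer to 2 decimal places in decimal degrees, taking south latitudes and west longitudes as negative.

Apply the spherical direct solution leg by leg, carrying full precision between legs.
Leg 1: from (43.26°, -131.66°), δ = 1031.8/3440.065 = 0.299936 rad, θ = 139° → φ = 29.49°, λ = -118.79°.
Leg 2: from (29.49°, -118.79°), δ = 2364.8/3440.065 = 0.687429 rad, θ = 14° → φ = 66.41°, λ = -96.24°.

latitude 66.41°, longitude -96.24°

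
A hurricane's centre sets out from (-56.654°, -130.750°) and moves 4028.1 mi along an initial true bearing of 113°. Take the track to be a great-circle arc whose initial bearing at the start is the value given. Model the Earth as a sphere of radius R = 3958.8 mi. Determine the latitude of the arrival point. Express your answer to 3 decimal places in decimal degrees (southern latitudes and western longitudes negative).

Central angle δ = d/R = 1.017505 rad.
With φ₁ = -56.654° = -0.988799 rad and θ = 113° = 1.972222 rad:
Destination latitude: φ₂ = arcsin( sin φ₁ cos δ + cos φ₁ sin δ cos θ ) = arcsin(-0.621714) = -38.441°.
Then Δλ = atan2(0.430501, 0.006132) = 1.556555 rad, from sin θ sin δ cos φ₁ over cos δ − sin φ₁ sin φ₂.
λ₂ = -130.750° + 89.184° = -41.566°.

latitude -38.441°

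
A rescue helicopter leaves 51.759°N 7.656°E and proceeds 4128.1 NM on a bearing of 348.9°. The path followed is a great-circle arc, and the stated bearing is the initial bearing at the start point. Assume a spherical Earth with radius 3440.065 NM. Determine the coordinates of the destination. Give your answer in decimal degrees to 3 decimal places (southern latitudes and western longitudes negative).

The arc subtends δ = 4128.1/3440.065 = 1.200006 rad at the centre.
Start latitude φ₁ = 0.903365 rad; initial bearing θ = 6.089454 rad.
sin φ₂ = sin φ₁ cos δ + cos φ₁ sin δ cos θ = (0.785414)(0.362352) + (0.618971)(0.932041)(0.981293) = 0.850710
φ₂ = asin(0.850710) = 1.017335 rad = 58.289°.
Then Δλ = atan2(-0.111067, -0.305808) = -2.793214 rad, from sin θ sin δ cos φ₁ over cos δ − sin φ₁ sin φ₂.
λ₂ = 7.656° + -160.039° = -152.383°.

latitude 58.289°, longitude -152.383°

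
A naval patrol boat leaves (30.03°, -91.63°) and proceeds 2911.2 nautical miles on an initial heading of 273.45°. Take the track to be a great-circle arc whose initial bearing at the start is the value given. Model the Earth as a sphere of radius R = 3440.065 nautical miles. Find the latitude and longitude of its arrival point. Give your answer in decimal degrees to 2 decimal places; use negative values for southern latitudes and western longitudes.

latitude 21.76°, longitude -145.22°

Angular distance δ = d/R = 2911.2 / 3440.065 = 0.846263 rad.
With φ₁ = 30.03° = 0.524122 rad and θ = 273.45° = 4.772603 rad:
sin φ₂ = sin φ₁ cos δ + cos φ₁ sin δ cos θ = (0.500453)(0.662786) + (0.865763)(0.748809)(0.060177) = 0.370706
φ₂ = asin(0.370706) = 0.379769 rad = 21.76°.
Then Δλ = atan2(-0.647116, 0.477265) = -0.935327 rad, from sin θ sin δ cos φ₁ over cos δ − sin φ₁ sin φ₂.
Hence λ₂ = -91.63° + -53.59° = -145.22°.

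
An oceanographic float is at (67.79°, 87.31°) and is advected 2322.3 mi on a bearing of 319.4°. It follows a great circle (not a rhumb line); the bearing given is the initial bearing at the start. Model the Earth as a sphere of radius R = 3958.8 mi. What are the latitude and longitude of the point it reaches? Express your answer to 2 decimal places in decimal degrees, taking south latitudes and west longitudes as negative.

latitude 68.42°, longitude -14.34°

Central angle δ = d/R = 0.586617 rad.
With φ₁ = 67.79° = 1.183159 rad and θ = 319.4° = 5.574582 rad:
sin φ₂ = sin φ₁ cos δ + cos φ₁ sin δ cos θ = (0.925805)(0.832818) + (0.378002)(0.553547)(0.759271) = 0.929898
φ₂ = asin(0.929898) = 1.194136 rad = 68.42°.
For the longitude increment, Δλ = atan2( sin θ sin δ cos φ₁, cos δ − sin φ₁ sin φ₂ ) = atan2(-0.136169, -0.028086) = -101.65°.
Hence λ₂ = 87.31° + -101.65° = -14.34°.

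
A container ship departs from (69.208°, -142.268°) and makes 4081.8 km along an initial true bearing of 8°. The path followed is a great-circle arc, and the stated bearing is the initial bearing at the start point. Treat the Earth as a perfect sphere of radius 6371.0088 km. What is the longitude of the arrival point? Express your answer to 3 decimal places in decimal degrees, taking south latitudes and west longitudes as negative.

longitude 20.535°

Angular distance δ = d/R = 4081.8 / 6371.0088 = 0.640683 rad.
With φ₁ = 69.208° = 1.207907 rad and θ = 8° = 0.139626 rad:
Applying the spherical law of cosines for sides, sin φ₂ = sin φ₁ cos δ + cos φ₁ sin δ cos θ = 0.959598, so φ₂ = 73.658°.
Δλ = atan2( sin θ sin δ cos φ₁ , cos δ − sin φ₁ sin φ₂ ) = atan2(0.029530, -0.095417) = 2.841453 rad = 162.803°.
Hence λ₂ = -142.268° + 162.803° = 20.535°.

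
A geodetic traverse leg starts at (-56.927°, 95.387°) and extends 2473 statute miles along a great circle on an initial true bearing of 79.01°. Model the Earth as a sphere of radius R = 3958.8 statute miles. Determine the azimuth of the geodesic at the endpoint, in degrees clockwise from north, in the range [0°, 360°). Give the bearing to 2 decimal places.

final bearing 43.00°

Central angle δ = d/R = 0.624684 rad.
Converting: φ₁ = -0.993564 rad, θ = 1.378985 rad.
sin φ₂ = sin φ₁ cos δ + cos φ₁ sin δ cos θ = (-0.837976)(0.811148) + (0.545707)(0.584841)(0.190638) = -0.618880
φ₂ = asin(-0.618880) = -0.667316 rad = -38.234°.
Then Δλ = atan2(0.313299, 0.292541) = 0.819647 rad, from sin θ sin δ cos φ₁ over cos δ − sin φ₁ sin φ₂.
λ₂ = λ₁ + Δλ = 142.349°.
The forward bearing on arrival equals the back-azimuth from the destination plus 180°.
Back-azimuth from P₂ (-38.23°, 142.35°) to P₁ (-56.93°, 95.39°), with Δλ' = λ₁ − λ₂ = -46.96°: atan2( sin Δλ' cos φ₁ , cos φ₂ sin φ₁ − sin φ₂ cos φ₁ cos Δλ' ) = 223.00°.
Final bearing = (223.00° + 180°) mod 360° = 43.00°.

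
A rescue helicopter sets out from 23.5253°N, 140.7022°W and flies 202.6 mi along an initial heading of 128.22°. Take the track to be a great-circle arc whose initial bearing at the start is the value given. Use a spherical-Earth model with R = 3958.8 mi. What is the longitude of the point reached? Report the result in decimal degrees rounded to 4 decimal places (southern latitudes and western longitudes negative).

longitude -138.2233°

δ = 202.6/3958.8 = 0.051177 rad (2.9322°).
Converting: φ₁ = 0.410594 rad, θ = 2.237861 rad.
sin φ₂ = sin φ₁ cos δ + cos φ₁ sin δ cos θ = (0.399154)(0.998691) + (0.916884)(0.051155)(-0.618683) = 0.369613
φ₂ = asin(0.369613) = 0.378593 rad = 21.6918°.
Then Δλ = atan2(0.036849, 0.851158) = 0.043266 rad, from sin θ sin δ cos φ₁ over cos δ − sin φ₁ sin φ₂.
λ₂ = λ₁ + Δλ = -138.2233°.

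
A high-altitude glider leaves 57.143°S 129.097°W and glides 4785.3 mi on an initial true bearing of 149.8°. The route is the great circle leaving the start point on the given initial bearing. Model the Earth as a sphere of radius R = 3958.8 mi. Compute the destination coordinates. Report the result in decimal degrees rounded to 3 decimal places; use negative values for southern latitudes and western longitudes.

δ = 4785.3/3958.8 = 1.208775 rad (69.2577°).
Converting: φ₁ = -0.997333 rad, θ = 2.614503 rad.
Applying the spherical law of cosines for sides, sin φ₂ = sin φ₁ cos δ + cos φ₁ sin δ cos θ = -0.736022, so φ₂ = -47.394°.
Δλ = atan2( sin θ sin δ cos φ₁ , cos δ − sin φ₁ sin φ₂ ) = atan2(0.255221, -0.264114) = 2.373316 rad = 135.981°.
λ₂ = λ₁ + Δλ = 6.884°.

latitude -47.394°, longitude 6.884°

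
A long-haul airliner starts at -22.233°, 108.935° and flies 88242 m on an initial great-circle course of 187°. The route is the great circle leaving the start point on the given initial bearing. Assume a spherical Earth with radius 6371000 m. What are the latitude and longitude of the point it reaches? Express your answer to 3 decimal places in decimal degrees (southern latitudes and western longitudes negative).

latitude -23.021°, longitude 108.830°

The arc subtends δ = 88242/6371000 = 0.013851 rad at the centre.
With φ₁ = -22.233° = -0.388039 rad and θ = 187° = 3.263766 rad:
Destination latitude: φ₂ = arcsin( sin φ₁ cos δ + cos φ₁ sin δ cos θ ) = arcsin(-0.391063) = -23.021°.
For the longitude increment, Δλ = atan2( sin θ sin δ cos φ₁, cos δ − sin φ₁ sin φ₂ ) = atan2(-0.001562, 0.851936) = -0.105°.
λ₂ = λ₁ + Δλ = 108.830°.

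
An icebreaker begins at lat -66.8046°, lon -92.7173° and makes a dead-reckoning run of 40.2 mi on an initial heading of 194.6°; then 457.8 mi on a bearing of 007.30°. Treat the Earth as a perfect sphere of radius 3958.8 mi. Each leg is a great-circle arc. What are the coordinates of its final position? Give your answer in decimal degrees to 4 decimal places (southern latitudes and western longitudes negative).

latitude -60.7837°, longitude -91.3772°

Apply the spherical direct solution leg by leg, carrying full precision between legs.
Leg 1: from (-66.8046°, -92.7173°), δ = 40.2/3958.8 = 0.010155 rad, θ = 194.6° → φ = -67.3672°, λ = -93.0984°.
Leg 2: from (-67.3672°, -93.0984°), δ = 457.8/3958.8 = 0.115641 rad, θ = 7.3° → φ = -60.7837°, λ = -91.3772°.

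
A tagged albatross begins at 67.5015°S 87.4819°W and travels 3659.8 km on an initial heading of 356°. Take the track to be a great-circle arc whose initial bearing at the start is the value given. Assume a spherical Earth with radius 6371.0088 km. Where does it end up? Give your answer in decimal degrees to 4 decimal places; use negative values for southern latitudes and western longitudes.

δ = 3659.8/6371.0088 = 0.574446 rad (32.9133°).
With φ₁ = -67.5015° = -1.178123 rad and θ = 356° = 6.213372 rad:
Applying the spherical law of cosines for sides, sin φ₂ = sin φ₁ cos δ + cos φ₁ sin δ cos θ = -0.568180, so φ₂ = -34.6234°.
Then Δλ = atan2(-0.014504, 0.314558) = -0.046077 rad, from sin θ sin δ cos φ₁ over cos δ − sin φ₁ sin φ₂.
λ₂ = -87.4819° + -2.6400° = -90.1219°.

latitude -34.6234°, longitude -90.1219°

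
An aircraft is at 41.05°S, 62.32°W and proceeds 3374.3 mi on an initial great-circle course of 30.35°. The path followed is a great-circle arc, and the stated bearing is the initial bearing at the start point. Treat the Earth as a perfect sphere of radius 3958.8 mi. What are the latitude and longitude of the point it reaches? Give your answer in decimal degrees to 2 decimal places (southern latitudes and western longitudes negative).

δ = 3374.3/3958.8 = 0.852354 rad (48.8363°).
Start latitude φ₁ = -0.716458 rad; initial bearing θ = 0.529707 rad.
sin φ₂ = sin φ₁ cos δ + cos φ₁ sin δ cos θ = (-0.656717)(0.658213) + (0.754137)(0.752832)(0.862955) = 0.057673
φ₂ = asin(0.057673) = 0.057705 rad = 3.31°.
Δλ = atan2( sin θ sin δ cos φ₁ , cos δ − sin φ₁ sin φ₂ ) = atan2(0.286867, 0.696087) = 0.390906 rad = 22.40°.
λ₂ = λ₁ + Δλ = -39.92°.

latitude 3.31°, longitude -39.92°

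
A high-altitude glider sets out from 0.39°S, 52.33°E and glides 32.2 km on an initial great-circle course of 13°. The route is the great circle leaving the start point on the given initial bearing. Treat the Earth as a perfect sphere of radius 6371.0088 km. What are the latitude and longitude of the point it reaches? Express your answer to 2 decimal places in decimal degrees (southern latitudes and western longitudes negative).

latitude -0.11°, longitude 52.40°

The arc subtends δ = 32.2/6371.0088 = 0.005054 rad at the centre.
With φ₁ = -0.39° = -0.006807 rad and θ = 13° = 0.226893 rad:
sin φ₂ = sin φ₁ cos δ + cos φ₁ sin δ cos θ = (-0.006807)(0.999987) + (0.999977)(0.005054)(0.974370) = -0.001882
φ₂ = asin(-0.001882) = -0.001882 rad = -0.11°.
Δλ = atan2( sin θ sin δ cos φ₁ , cos δ − sin φ₁ sin φ₂ ) = atan2(0.001137, 0.999974) = 0.001137 rad = 0.07°.
Hence λ₂ = 52.33° + 0.07° = 52.40°.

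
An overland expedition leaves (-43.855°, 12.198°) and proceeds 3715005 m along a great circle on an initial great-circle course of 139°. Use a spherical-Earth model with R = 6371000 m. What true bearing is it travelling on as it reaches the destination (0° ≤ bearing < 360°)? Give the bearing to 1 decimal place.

Angular distance δ = d/R = 3715005 / 6371000 = 0.583112 rad.
Start latitude φ₁ = -0.765414 rad; initial bearing θ = 2.426008 rad.
sin φ₂ = sin φ₁ cos δ + cos φ₁ sin δ cos θ = (-0.692836)(0.834753) + (0.721095)(0.550624)(-0.754710) = -0.878006
φ₂ = asin(-0.878006) = -1.071681 rad = -61.403°.
For the longitude increment, Δλ = atan2( sin θ sin δ cos φ₁, cos δ − sin φ₁ sin φ₂ ) = atan2(0.260490, 0.226439) = 49.000°.
Hence λ₂ = 12.198° + 49.000° = 61.198°.
The forward bearing on arrival equals the back-azimuth from the destination plus 180°.
Back-azimuth from P₂ (-61.4°, 61.2°) to P₁ (-43.9°, 12.2°), with Δλ' = λ₁ − λ₂ = -49.0°: atan2( sin Δλ' cos φ₁ , cos φ₂ sin φ₁ − sin φ₂ cos φ₁ cos Δλ' ) = 278.7°.
Final bearing = (278.7° + 180°) mod 360° = 98.7°.

final bearing 98.7°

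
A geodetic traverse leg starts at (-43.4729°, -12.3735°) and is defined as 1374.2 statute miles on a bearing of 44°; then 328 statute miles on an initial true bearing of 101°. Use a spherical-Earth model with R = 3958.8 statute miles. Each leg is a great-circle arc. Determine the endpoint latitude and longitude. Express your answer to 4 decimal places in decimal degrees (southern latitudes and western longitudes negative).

Apply the spherical direct solution leg by leg, carrying full precision between legs.
Leg 1: from (-43.4729°, -12.3735°), δ = 1374.2/3958.8 = 0.347125 rad, θ = 44° → φ = -27.9943°, λ = 3.1501°.
Leg 2: from (-27.9943°, 3.1501°), δ = 328/3958.8 = 0.082853 rad, θ = 101° → φ = -28.7976°, λ = 8.4692°.

latitude -28.7976°, longitude 8.4692°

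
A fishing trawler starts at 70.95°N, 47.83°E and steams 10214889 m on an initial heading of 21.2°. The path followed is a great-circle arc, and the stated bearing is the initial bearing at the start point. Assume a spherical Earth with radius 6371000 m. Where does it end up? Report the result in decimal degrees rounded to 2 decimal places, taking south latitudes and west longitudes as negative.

δ = 10214889/6371000 = 1.603342 rad (91.8647°).
Start latitude φ₁ = 1.238311 rad; initial bearing θ = 0.370010 rad.
Destination latitude: φ₂ = arcsin( sin φ₁ cos δ + cos φ₁ sin δ cos θ ) = arcsin(0.273386) = 15.87°.
Then Δλ = atan2(0.117969, -0.290953) = 2.756390 rad, from sin θ sin δ cos φ₁ over cos δ − sin φ₁ sin φ₂.
λ₂ = 47.83° + 157.93° = 205.76°, normalized to (−180°, 180°] → -154.24°.

latitude 15.87°, longitude -154.24°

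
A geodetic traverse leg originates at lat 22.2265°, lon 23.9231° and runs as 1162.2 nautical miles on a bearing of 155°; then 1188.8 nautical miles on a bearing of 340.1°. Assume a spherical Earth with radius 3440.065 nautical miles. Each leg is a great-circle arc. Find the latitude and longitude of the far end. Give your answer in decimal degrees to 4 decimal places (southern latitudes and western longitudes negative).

Apply the spherical direct solution leg by leg, carrying full precision between legs.
Leg 1: from (22.2265°, 23.9231°), δ = 1162.2/3440.065 = 0.337842 rad, θ = 155° → φ = 4.5201°, λ = 32.0007°.
Leg 2: from (4.5201°, 32.0007°), δ = 1188.8/3440.065 = 0.345575 rad, θ = 340.1° → φ = 23.0585°, λ = 24.8020°.

latitude 23.0585°, longitude 24.8020°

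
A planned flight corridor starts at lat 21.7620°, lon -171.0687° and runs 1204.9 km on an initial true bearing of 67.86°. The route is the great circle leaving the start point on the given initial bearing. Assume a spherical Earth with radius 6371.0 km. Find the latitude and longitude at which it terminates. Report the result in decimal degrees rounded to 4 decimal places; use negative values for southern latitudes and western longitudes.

Central angle δ = d/R = 0.189123 rad.
With φ₁ = 21.7620° = 0.379819 rad and θ = 67.86° = 1.184380 rad:
Destination latitude: φ₂ = arcsin( sin φ₁ cos δ + cos φ₁ sin δ cos θ ) = arcsin(0.429943) = 25.4639°.
Then Δλ = atan2(0.161725, 0.822768) = 0.194088 rad, from sin θ sin δ cos φ₁ over cos δ − sin φ₁ sin φ₂.
Hence λ₂ = -171.0687° + 11.1204° = -159.9483°.

latitude 25.4639°, longitude -159.9483°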